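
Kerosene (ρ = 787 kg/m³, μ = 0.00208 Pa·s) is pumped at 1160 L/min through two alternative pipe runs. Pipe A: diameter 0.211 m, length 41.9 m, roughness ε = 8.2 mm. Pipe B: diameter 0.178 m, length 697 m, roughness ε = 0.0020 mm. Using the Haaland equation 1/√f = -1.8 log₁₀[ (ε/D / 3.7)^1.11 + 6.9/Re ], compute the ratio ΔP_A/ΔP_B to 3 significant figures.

Pipe A: V = Q/A = 0.01933/0.03497 = 0.5529 m/s; Re = 4.414e+04; ε/D = 0.0389; Haaland → f = 0.0646; ΔP_A = f(L/D)(ρV²/2) = 1543 Pa.
Pipe B: V = Q/A = 0.01933/0.02488 = 0.7769 m/s; Re = 5.232e+04; ε/D = 1.12e-05; Haaland → f = 0.02053; ΔP_B = f(L/D)(ρV²/2) = 1.909e+04 Pa.
ΔP_A/ΔP_B = 1543/1.909e+04 = 0.0808.

ΔP_A/ΔP_B ≈ 0.0808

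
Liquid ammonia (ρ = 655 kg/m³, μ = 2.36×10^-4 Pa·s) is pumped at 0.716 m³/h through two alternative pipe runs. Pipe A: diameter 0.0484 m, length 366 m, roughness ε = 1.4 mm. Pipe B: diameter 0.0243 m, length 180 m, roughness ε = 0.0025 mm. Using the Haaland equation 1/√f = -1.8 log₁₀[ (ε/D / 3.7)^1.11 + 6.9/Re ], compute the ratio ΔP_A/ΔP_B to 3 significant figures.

Pipe A: V = Q/A = 0.0001989/0.00184 = 0.1081 m/s; Re = 1.452e+04; ε/D = 0.0289; Haaland → f = 0.05856; ΔP_A = f(L/D)(ρV²/2) = 1695 Pa.
Pipe B: V = Q/A = 0.0001989/0.0004638 = 0.4289 m/s; Re = 2.892e+04; ε/D = 0.000103; Haaland → f = 0.02373; ΔP_B = f(L/D)(ρV²/2) = 1.059e+04 Pa.
ΔP_A/ΔP_B = 1695/1.059e+04 = 0.160.

ΔP_A/ΔP_B ≈ 0.160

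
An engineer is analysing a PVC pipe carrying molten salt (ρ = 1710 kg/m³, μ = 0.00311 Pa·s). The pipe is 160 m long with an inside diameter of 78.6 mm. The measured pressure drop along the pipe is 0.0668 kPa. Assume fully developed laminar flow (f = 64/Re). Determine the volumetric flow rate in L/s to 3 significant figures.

For laminar flow, f = 64/Re with Re = ρVD/μ, so Darcy-Weisbach reduces to ΔP = 32μLV/D². Solving for V: V = ΔP·D²/(32μL) = 66.8·(0.0786)²/(32·0.00311·160) = 0.02592 m/s.
Check: Re = ρVD/μ = 1710·0.02592·0.0786/0.00311 = 1120 < 2300, so the laminar assumption holds.
Q = V·A = 0.02592·(π/4·0.0786²) = 0.0001258 m³/s = 0.126 L/s.

Q ≈ 0.126 L/s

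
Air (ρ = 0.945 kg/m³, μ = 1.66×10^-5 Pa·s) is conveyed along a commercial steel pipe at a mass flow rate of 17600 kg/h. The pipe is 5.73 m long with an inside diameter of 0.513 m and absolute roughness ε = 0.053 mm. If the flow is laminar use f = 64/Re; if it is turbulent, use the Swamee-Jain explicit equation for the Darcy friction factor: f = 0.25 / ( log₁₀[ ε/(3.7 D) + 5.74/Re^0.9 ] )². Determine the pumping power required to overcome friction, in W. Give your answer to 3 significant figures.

ṁ = 17600 kg/h = 17600/3600 = 4.889 kg/s.
A = πD²/4 = π(0.513)²/4 = 0.2067 m²; mean velocity V = ṁ/(ρA) = 4.889/(0.945 · 0.2067) = 25.03 m/s.
Reynolds number Re = ρVD/μ = 0.945 · 25.03 · 0.513 / 1.66e-05 = 7.31e+05.
Re > 4000 → turbulent. Relative roughness ε/D = 5.3e-05/0.513 = 0.000103. Swamee-Jain: f = 0.25/(log₁₀[0.000103/3.7 + 5.74/7.31e+05^0.9])² = 0.25/(log₁₀[2.79e-05 + 3.03e-05])² = 0.25/(-4.235)² = 0.01394.
Darcy-Weisbach: ΔP = f(L/D)(ρV²/2) = 0.01394·(5.73/0.513)·(0.945·25.03²/2) = 0.01394·11.17·296 = 46.09 Pa.
Q = ṁ/ρ = 4.889/0.945 = 5.173 m³/s.
Pumping power P = QΔP = 5.173·46.09 = 238.4 W = 238 W.

P ≈ 238 W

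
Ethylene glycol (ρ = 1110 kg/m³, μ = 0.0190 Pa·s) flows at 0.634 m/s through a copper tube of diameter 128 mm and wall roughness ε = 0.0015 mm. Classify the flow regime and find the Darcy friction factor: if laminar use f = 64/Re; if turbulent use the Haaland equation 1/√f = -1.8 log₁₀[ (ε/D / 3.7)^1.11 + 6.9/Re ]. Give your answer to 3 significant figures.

Re = ρVD/μ = 1110·0.634·0.128/0.019 = 4741.
Re > 4000 → turbulent. ε/D = 1.5e-06/0.128 = 1.17e-05; Haaland: 1/√f = -1.8 log₁₀[7.87e-07 + 0.00146] = 5.106, so f = 0.03835.

f ≈ 0.0384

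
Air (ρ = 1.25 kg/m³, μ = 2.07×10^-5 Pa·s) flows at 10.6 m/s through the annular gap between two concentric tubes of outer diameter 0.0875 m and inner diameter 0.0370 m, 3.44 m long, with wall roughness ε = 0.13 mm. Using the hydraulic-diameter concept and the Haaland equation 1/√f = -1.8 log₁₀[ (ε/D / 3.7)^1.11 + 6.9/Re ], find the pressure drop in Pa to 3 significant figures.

ΔP ≈ 137 Pa

Hydraulic diameter D_h = 4A/P = D_o - D_i = 0.0875 - 0.037 = 0.0505 m.
Re = ρVD_h/μ = 1.25·10.6·0.0505/2.07e-05 = 3.232e+04.
ε/D_h = 0.00013/0.0505 = 0.00257; Haaland gives 1/√f = -1.8 log₁₀[0.000313+0.000213] = 5.902, so f = 0.02871.
ΔP = f(L/D_h)(ρV²/2) = 0.02871·3.44/0.0505·70.22 = 137.3 Pa.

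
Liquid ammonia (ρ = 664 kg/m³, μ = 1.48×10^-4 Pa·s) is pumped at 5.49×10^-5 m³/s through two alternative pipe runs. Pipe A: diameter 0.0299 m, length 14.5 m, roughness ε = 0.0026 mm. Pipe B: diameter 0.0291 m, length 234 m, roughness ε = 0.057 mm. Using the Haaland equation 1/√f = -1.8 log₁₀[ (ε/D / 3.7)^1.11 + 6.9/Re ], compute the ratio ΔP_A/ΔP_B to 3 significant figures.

Pipe A: V = Q/A = 5.49e-05/0.0007022 = 0.07819 m/s; Re = 1.049e+04; ε/D = 8.7e-05; Haaland → f = 0.03058; ΔP_A = f(L/D)(ρV²/2) = 30.1 Pa.
Pipe B: V = Q/A = 5.49e-05/0.0006651 = 0.08255 m/s; Re = 1.078e+04; ε/D = 0.00196; Haaland → f = 0.03296; ΔP_B = f(L/D)(ρV²/2) = 599.6 Pa.
ΔP_A/ΔP_B = 30.1/599.6 = 0.0502.

ΔP_A/ΔP_B ≈ 0.0502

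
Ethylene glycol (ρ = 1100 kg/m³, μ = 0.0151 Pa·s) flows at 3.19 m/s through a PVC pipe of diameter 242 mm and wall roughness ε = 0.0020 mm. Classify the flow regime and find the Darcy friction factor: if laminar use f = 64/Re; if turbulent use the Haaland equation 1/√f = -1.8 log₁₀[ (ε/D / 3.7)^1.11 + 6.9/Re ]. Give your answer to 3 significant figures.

Re = ρVD/μ = 1100·3.19·0.242/0.0151 = 5.624e+04.
Re > 4000 → turbulent. ε/D = 2e-06/0.242 = 8.26e-06; Haaland: 1/√f = -1.8 log₁₀[5.34e-07 + 0.000123] = 7.037, so f = 0.0202.

f ≈ 0.0202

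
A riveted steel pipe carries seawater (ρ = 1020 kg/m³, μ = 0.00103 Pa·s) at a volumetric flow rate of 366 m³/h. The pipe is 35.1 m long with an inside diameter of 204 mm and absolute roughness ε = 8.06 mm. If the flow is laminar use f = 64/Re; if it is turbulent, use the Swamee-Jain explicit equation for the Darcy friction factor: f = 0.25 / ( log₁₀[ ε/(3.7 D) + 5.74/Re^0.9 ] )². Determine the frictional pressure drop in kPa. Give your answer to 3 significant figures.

Q = 366 m³/h = 366/3600 = 0.1017 m³/s.
Cross-sectional area A = πD²/4 = π(0.204)²/4 = 0.03269 m²; mean velocity V = Q/A = 0.1017/0.03269 = 3.11 m/s.
Reynolds number Re = ρVD/μ = 1020 · 3.11 · 0.204 / 0.00103 = 6.284e+05.
Re > 4000 → turbulent. Relative roughness ε/D = 0.00806/0.204 = 0.0395. Swamee-Jain: f = 0.25/(log₁₀[0.0395/3.7 + 5.74/6.284e+05^0.9])² = 0.25/(log₁₀[0.0107 + 3.47e-05])² = 0.25/(-1.97)² = 0.06441.
Darcy-Weisbach: ΔP = f(L/D)(ρV²/2) = 0.06441·(35.1/0.204)·(1020·3.11²/2) = 0.06441·172.1·4934 = 5.469e+04 Pa.
ΔP = 5.469e+04 Pa = 54.7 kPa.

ΔP ≈ 54.7 kPa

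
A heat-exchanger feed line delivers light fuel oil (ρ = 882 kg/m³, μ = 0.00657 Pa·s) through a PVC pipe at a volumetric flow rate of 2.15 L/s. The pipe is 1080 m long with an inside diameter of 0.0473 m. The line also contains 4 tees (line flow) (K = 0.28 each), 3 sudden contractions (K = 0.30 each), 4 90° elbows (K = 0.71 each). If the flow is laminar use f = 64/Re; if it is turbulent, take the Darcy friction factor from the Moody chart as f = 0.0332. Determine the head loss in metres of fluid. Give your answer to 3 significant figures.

Q = 2.15 L/s = 2.15/1000 = 0.00215 m³/s.
Cross-sectional area A = πD²/4 = π(0.0473)²/4 = 0.001757 m²; mean velocity V = Q/A = 0.00215/0.001757 = 1.224 m/s.
Reynolds number Re = ρVD/μ = 882 · 1.224 · 0.0473 / 0.00657 = 7769.
Re > 4000 → turbulent; use the Moody-chart value f = 0.0332.
Total minor-loss coefficient ΣK = 4·0.28 + 3·0.3 + 4·0.71 = 4.86.
ΔP = [f·L/D + ΣK]·(ρV²/2) = [0.0332·1080/0.0473 + 4.86]·(882·1.224²/2) = [758.1 + 4.86]·660.2 = 5.037e+05 Pa.
Head loss h_f = ΔP/(ρg) = 5.037e+05/(882·9.81) = 58.2 m.

h_f ≈ 58.2 m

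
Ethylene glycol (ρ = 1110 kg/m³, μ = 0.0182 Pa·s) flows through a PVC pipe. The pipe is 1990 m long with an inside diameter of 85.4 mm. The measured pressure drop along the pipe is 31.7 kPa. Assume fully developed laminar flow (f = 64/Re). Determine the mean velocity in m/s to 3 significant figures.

V ≈ 0.199 m/s

For laminar flow, f = 64/Re with Re = ρVD/μ, so Darcy-Weisbach reduces to ΔP = 32μLV/D². Solving for V: V = ΔP·D²/(32μL) = 3.17e+04·(0.0854)²/(32·0.0182·1990) = 0.1995 m/s.
Check: Re = ρVD/μ = 1110·0.1995·0.0854/0.0182 = 1039 < 2300, so the laminar assumption holds.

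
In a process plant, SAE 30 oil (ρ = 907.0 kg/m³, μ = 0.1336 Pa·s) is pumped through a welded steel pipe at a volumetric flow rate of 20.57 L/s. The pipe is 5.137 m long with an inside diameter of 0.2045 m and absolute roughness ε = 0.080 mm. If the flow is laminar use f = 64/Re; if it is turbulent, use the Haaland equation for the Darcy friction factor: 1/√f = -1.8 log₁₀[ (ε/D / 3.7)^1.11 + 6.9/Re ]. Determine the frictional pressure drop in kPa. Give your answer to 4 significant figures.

ΔP ≈ 0.3289 kPa

Q = 20.57 L/s = 20.57/1000 = 0.02057 m³/s.
Cross-sectional area A = πD²/4 = π(0.2045)²/4 = 0.03285 m²; mean velocity V = Q/A = 0.02057/0.03285 = 0.6263 m/s.
Reynolds number Re = ρVD/μ = 907 · 0.6263 · 0.2045 / 0.134 = 869.5.
Re < 2300 → laminar flow, so f = 64/Re = 64/869.5 = 0.07361 (the turbulent correlation is not needed).
Darcy-Weisbach: ΔP = f(L/D)(ρV²/2) = 0.07361·(5.137/0.2045)·(907·0.6263²/2) = 0.07361·25.12·177.9 = 328.9 Pa.
ΔP = 328.9 Pa = 0.3289 kPa.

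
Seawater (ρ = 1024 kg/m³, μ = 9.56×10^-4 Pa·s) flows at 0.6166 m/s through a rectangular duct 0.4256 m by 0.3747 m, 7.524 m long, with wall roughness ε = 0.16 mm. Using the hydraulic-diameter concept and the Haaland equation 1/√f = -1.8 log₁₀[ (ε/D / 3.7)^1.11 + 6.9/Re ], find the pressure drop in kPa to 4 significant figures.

ΔP ≈ 0.06490 kPa

Hydraulic diameter D_h = 4A/P = 4·(0.4256·0.3747)/(2·(0.4256+0.3747)) = 0.6379/1.601 = 0.3985 m.
Re = ρVD_h/μ = 1024·0.6166·0.3985/0.000956 = 2.632e+05.
ε/D_h = 0.00016/0.3985 = 0.000401; Haaland gives 1/√f = -1.8 log₁₀[3.98e-05+2.62e-05] = 7.525, so f = 0.01766.
ΔP = f(L/D_h)(ρV²/2) = 0.01766·7.524/0.3985·194.7 = 64.9 Pa.
ΔP = 0.06490 kPa.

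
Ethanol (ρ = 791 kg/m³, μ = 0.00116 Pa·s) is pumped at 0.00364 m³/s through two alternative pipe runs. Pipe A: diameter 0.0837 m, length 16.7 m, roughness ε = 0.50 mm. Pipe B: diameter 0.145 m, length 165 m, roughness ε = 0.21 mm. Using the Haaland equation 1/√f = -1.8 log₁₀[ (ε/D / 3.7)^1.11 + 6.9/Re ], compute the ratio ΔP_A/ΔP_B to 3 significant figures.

ΔP_A/ΔP_B ≈ 1.92

Pipe A: V = Q/A = 0.00364/0.005502 = 0.6615 m/s; Re = 3.776e+04; ε/D = 0.00597; Haaland → f = 0.03408; ΔP_A = f(L/D)(ρV²/2) = 1177 Pa.
Pipe B: V = Q/A = 0.00364/0.01651 = 0.2204 m/s; Re = 2.18e+04; ε/D = 0.00145; Haaland → f = 0.02805; ΔP_B = f(L/D)(ρV²/2) = 613.4 Pa.
ΔP_A/ΔP_B = 1177/613.4 = 1.92.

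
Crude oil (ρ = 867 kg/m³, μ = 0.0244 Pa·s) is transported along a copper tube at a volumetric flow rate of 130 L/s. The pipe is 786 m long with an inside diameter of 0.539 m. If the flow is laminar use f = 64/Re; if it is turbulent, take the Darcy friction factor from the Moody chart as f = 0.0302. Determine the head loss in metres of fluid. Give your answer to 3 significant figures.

h_f ≈ 0.729 m

Q = 130 L/s = 130/1000 = 0.13 m³/s.
Cross-sectional area A = πD²/4 = π(0.539)²/4 = 0.2282 m²; mean velocity V = Q/A = 0.13/0.2282 = 0.5697 m/s.
Reynolds number Re = ρVD/μ = 867 · 0.5697 · 0.539 / 0.0244 = 1.091e+04.
Re > 4000 → turbulent; use the Moody-chart value f = 0.0302.
Darcy-Weisbach: ΔP = f(L/D)(ρV²/2) = 0.0302·(786/0.539)·(867·0.5697²/2) = 0.0302·1458·140.7 = 6197 Pa.
Head loss h_f = ΔP/(ρg) = 6197/(867·9.81) = 0.729 m.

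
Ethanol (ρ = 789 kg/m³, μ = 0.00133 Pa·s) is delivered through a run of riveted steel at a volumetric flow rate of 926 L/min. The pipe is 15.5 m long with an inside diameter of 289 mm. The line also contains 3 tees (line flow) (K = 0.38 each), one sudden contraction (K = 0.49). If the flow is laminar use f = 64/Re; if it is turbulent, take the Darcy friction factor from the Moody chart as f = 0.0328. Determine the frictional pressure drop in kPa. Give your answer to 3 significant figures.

Q = 926 L/min = 926/60000 = 0.01543 m³/s.
Cross-sectional area A = πD²/4 = π(0.289)²/4 = 0.0656 m²; mean velocity V = Q/A = 0.01543/0.0656 = 0.2353 m/s.
Reynolds number Re = ρVD/μ = 789 · 0.2353 · 0.289 / 0.00133 = 4.034e+04.
Re > 4000 → turbulent; use the Moody-chart value f = 0.0328.
Total minor-loss coefficient ΣK = 3·0.38 + 1·0.49 = 1.63.
ΔP = [f·L/D + ΣK]·(ρV²/2) = [0.0328·15.5/0.289 + 1.63]·(789·0.2353²/2) = [1.759 + 1.63]·21.84 = 74.01 Pa.
ΔP = 74.01 Pa = 0.0740 kPa.

ΔP ≈ 0.0740 kPa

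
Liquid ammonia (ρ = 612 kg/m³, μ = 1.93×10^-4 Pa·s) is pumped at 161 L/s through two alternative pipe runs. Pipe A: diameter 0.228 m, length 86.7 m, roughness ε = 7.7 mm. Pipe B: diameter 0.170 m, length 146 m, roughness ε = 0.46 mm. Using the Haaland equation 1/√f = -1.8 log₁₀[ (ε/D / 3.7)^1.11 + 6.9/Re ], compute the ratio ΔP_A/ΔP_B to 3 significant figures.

ΔP_A/ΔP_B ≈ 0.323

Pipe A: V = Q/A = 0.161/0.04083 = 3.943 m/s; Re = 2.851e+06; ε/D = 0.0338; Haaland → f = 0.06022; ΔP_A = f(L/D)(ρV²/2) = 1.09e+05 Pa.
Pipe B: V = Q/A = 0.161/0.0227 = 7.093 m/s; Re = 3.824e+06; ε/D = 0.00271; Haaland → f = 0.02551; ΔP_B = f(L/D)(ρV²/2) = 3.373e+05 Pa.
ΔP_A/ΔP_B = 1.09e+05/3.373e+05 = 0.323.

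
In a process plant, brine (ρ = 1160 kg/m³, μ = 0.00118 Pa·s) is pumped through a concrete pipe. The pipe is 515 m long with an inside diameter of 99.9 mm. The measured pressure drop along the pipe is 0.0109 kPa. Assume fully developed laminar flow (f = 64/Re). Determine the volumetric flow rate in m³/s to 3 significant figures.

Q ≈ 4.38×10^-5 m³/s

For laminar flow, f = 64/Re with Re = ρVD/μ, so Darcy-Weisbach reduces to ΔP = 32μLV/D². Solving for V: V = ΔP·D²/(32μL) = 10.9·(0.0999)²/(32·0.00118·515) = 0.005594 m/s.
Check: Re = ρVD/μ = 1160·0.005594·0.0999/0.00118 = 549.4 < 2300, so the laminar assumption holds.
Q = V·A = 0.005594·(π/4·0.0999²) = 4.385e-05 m³/s = 4.38×10^-5 m³/s.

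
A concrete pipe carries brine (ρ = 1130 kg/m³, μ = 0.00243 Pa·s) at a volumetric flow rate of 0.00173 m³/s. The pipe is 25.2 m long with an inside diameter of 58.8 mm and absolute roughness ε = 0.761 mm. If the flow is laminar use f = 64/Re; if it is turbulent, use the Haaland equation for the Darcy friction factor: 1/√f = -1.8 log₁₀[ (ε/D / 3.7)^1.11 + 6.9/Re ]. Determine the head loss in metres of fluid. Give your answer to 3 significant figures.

h_f ≈ 0.392 m

Cross-sectional area A = πD²/4 = π(0.0588)²/4 = 0.002715 m²; mean velocity V = Q/A = 0.00173/0.002715 = 0.6371 m/s.
Reynolds number Re = ρVD/μ = 1130 · 0.6371 · 0.0588 / 0.00243 = 1.742e+04.
Re > 4000 → turbulent. Relative roughness ε/D = 0.000761/0.0588 = 0.0129. Haaland: 1/√f = -1.8 log₁₀[(0.0129/3.7)^1.11 + 6.9/1.742e+04] = -1.8 log₁₀[0.00188 + 0.000396] = 4.758, so f = 0.04418.
Darcy-Weisbach: ΔP = f(L/D)(ρV²/2) = 0.04418·(25.2/0.0588)·(1130·0.6371²/2) = 0.04418·428.6·229.3 = 4342 Pa.
Head loss h_f = ΔP/(ρg) = 4342/(1130·9.81) = 0.392 m.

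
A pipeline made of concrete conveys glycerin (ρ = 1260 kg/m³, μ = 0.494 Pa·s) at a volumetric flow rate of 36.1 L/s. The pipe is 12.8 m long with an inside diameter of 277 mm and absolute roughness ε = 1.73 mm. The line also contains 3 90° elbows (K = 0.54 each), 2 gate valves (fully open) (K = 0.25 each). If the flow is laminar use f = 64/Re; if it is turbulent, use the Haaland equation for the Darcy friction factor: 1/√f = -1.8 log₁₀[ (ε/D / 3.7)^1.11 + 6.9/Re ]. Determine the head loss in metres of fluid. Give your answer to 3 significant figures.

h_f ≈ 0.167 m

Q = 36.1 L/s = 36.1/1000 = 0.0361 m³/s.
Cross-sectional area A = πD²/4 = π(0.277)²/4 = 0.06026 m²; mean velocity V = Q/A = 0.0361/0.06026 = 0.599 m/s.
Reynolds number Re = ρVD/μ = 1260 · 0.599 · 0.277 / 0.494 = 423.2.
Re < 2300 → laminar flow, so f = 64/Re = 64/423.2 = 0.1512 (the turbulent correlation is not needed).
Total minor-loss coefficient ΣK = 3·0.54 + 2·0.25 = 2.12.
ΔP = [f·L/D + ΣK]·(ρV²/2) = [0.1512·12.8/0.277 + 2.12]·(1260·0.599²/2) = [6.988 + 2.12]·226.1 = 2059 Pa.
Head loss h_f = ΔP/(ρg) = 2059/(1260·9.81) = 0.167 m.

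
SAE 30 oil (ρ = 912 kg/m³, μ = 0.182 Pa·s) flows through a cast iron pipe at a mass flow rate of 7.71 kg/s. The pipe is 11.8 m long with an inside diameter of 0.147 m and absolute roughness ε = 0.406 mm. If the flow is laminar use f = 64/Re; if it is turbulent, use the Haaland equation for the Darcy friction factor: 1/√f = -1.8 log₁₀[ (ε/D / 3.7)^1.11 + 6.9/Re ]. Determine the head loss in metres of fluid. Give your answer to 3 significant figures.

h_f ≈ 0.177 m

A = πD²/4 = π(0.147)²/4 = 0.01697 m²; mean velocity V = ṁ/(ρA) = 7.71/(912 · 0.01697) = 0.4981 m/s.
Reynolds number Re = ρVD/μ = 912 · 0.4981 · 0.147 / 0.182 = 366.9.
Re < 2300 → laminar flow, so f = 64/Re = 64/366.9 = 0.1744 (the turbulent correlation is not needed).
Darcy-Weisbach: ΔP = f(L/D)(ρV²/2) = 0.1744·(11.8/0.147)·(912·0.4981²/2) = 0.1744·80.27·113.1 = 1584 Pa.
Head loss h_f = ΔP/(ρg) = 1584/(912·9.81) = 0.177 m.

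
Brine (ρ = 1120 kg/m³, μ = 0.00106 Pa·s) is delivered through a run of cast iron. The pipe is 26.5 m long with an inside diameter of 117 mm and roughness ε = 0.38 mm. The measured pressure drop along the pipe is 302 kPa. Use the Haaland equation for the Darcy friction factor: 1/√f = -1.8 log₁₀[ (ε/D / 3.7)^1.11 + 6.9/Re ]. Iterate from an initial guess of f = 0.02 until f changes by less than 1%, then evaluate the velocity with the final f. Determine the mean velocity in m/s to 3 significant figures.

V ≈ 9.41 m/s

Rearranging Darcy-Weisbach: V = √(2·ΔP·D/(f·L·ρ)). With ε/D = 0.00038/0.117 = 0.00325, iterate starting from f = 0.02:
  f = 0.02 → V = √(2·3.02e+05·0.117/(0.02·26.5·1120)) = 10.91 m/s; Re = ρVD/μ = 1.349e+06; f → 0.0269
  f = 0.0269 → V = 9.408 m/s; Re = 1.163e+06; f → 0.02691
Converged (Δf/f < 1%). With the final f = 0.02691: V = √(2·3.02e+05·0.117/(0.02691·26.5·1120)) = 9.406 m/s.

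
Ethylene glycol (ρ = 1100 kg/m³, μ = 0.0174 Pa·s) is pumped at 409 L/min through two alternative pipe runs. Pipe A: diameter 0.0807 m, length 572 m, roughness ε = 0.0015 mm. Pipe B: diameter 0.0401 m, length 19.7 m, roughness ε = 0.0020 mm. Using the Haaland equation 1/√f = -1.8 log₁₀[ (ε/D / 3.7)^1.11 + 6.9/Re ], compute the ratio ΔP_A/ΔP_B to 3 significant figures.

ΔP_A/ΔP_B ≈ 1.07

Pipe A: V = Q/A = 0.006817/0.005115 = 1.333 m/s; Re = 6799; ε/D = 1.86e-05; Haaland → f = 0.03445; ΔP_A = f(L/D)(ρV²/2) = 2.386e+05 Pa.
Pipe B: V = Q/A = 0.006817/0.001263 = 5.398 m/s; Re = 1.368e+04; ε/D = 4.99e-05; Haaland → f = 0.02845; ΔP_B = f(L/D)(ρV²/2) = 2.239e+05 Pa.
ΔP_A/ΔP_B = 2.386e+05/2.239e+05 = 1.07.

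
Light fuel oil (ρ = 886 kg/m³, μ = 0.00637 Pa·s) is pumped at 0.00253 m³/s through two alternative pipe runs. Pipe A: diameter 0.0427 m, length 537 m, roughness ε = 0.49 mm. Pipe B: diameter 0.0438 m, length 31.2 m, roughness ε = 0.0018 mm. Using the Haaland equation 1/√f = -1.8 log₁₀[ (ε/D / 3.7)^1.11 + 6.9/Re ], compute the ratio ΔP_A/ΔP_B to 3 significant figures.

ΔP_A/ΔP_B ≈ 28.2

Pipe A: V = Q/A = 0.00253/0.001432 = 1.767 m/s; Re = 1.049e+04; ε/D = 0.0115; Haaland → f = 0.04435; ΔP_A = f(L/D)(ρV²/2) = 7.712e+05 Pa.
Pipe B: V = Q/A = 0.00253/0.001507 = 1.679 m/s; Re = 1.023e+04; ε/D = 4.11e-05; Haaland → f = 0.03073; ΔP_B = f(L/D)(ρV²/2) = 2.734e+04 Pa.
ΔP_A/ΔP_B = 7.712e+05/2.734e+04 = 28.2.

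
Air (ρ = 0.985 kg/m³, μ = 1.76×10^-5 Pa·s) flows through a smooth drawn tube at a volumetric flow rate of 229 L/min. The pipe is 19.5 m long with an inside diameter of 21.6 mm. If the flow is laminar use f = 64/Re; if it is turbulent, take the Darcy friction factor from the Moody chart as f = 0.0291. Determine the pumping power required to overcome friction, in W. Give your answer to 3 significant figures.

P ≈ 5.36 W

Q = 229 L/min = 229/60000 = 0.003817 m³/s.
Cross-sectional area A = πD²/4 = π(0.0216)²/4 = 0.0003664 m²; mean velocity V = Q/A = 0.003817/0.0003664 = 10.42 m/s.
Reynolds number Re = ρVD/μ = 0.985 · 10.42 · 0.0216 / 1.76e-05 = 1.259e+04.
Re > 4000 → turbulent; use the Moody-chart value f = 0.0291.
Darcy-Weisbach: ΔP = f(L/D)(ρV²/2) = 0.0291·(19.5/0.0216)·(0.985·10.42²/2) = 0.0291·902.8·53.43 = 1404 Pa.
Pumping power P = QΔP = 0.003817·1404 = 5.357 W = 5.36 W.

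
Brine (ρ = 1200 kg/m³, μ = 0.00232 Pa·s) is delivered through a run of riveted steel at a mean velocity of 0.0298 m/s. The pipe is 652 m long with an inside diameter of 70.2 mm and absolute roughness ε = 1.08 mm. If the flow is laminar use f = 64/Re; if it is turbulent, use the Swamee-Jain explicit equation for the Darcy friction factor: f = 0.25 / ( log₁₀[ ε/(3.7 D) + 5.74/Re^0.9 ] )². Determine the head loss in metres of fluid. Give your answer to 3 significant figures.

Reynolds number Re = ρVD/μ = 1200 · 0.0298 · 0.0702 / 0.00232 = 1082.
Re < 2300 → laminar flow, so f = 64/Re = 64/1082 = 0.05915 (the turbulent correlation is not needed).
Darcy-Weisbach: ΔP = f(L/D)(ρV²/2) = 0.05915·(652/0.0702)·(1200·0.0298²/2) = 0.05915·9288·0.5328 = 292.7 Pa.
Head loss h_f = ΔP/(ρg) = 292.7/(1200·9.81) = 0.0249 m.

h_f ≈ 0.0249 m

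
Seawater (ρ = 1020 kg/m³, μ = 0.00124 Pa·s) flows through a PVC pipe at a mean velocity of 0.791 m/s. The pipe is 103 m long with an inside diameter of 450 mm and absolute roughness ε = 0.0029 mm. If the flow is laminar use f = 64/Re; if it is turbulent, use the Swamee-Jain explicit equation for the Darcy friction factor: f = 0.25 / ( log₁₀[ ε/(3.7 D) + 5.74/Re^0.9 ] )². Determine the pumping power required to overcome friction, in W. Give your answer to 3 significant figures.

P ≈ 133 W

Reynolds number Re = ρVD/μ = 1020 · 0.791 · 0.45 / 0.00124 = 2.928e+05.
Re > 4000 → turbulent. Relative roughness ε/D = 2.9e-06/0.45 = 6.44e-06. Swamee-Jain: f = 0.25/(log₁₀[6.44e-06/3.7 + 5.74/2.928e+05^0.9])² = 0.25/(log₁₀[1.74e-06 + 6.9e-05])² = 0.25/(-4.15)² = 0.01451.
Darcy-Weisbach: ΔP = f(L/D)(ρV²/2) = 0.01451·(103/0.45)·(1020·0.791²/2) = 0.01451·228.9·319.1 = 1060 Pa.
Q = V·A = 0.791·0.159 = 0.1258 m³/s.
Pumping power P = QΔP = 0.1258·1060 = 133.4 W = 133 W.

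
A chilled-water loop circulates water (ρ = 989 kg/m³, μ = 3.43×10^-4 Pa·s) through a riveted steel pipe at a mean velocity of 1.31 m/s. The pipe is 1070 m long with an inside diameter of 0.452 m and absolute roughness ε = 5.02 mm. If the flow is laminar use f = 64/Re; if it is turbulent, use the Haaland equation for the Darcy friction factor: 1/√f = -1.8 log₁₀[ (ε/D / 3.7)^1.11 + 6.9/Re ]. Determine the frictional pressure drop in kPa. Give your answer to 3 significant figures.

Reynolds number Re = ρVD/μ = 989 · 1.31 · 0.452 / 0.000343 = 1.707e+06.
Re > 4000 → turbulent. Relative roughness ε/D = 0.00502/0.452 = 0.0111. Haaland: 1/√f = -1.8 log₁₀[(0.0111/3.7)^1.11 + 6.9/1.707e+06] = -1.8 log₁₀[0.00158 + 4.04e-06] = 5.038, so f = 0.0394.
Darcy-Weisbach: ΔP = f(L/D)(ρV²/2) = 0.0394·(1070/0.452)·(989·1.31²/2) = 0.0394·2367·848.6 = 7.914e+04 Pa.
ΔP = 7.914e+04 Pa = 79.1 kPa.

ΔP ≈ 79.1 kPa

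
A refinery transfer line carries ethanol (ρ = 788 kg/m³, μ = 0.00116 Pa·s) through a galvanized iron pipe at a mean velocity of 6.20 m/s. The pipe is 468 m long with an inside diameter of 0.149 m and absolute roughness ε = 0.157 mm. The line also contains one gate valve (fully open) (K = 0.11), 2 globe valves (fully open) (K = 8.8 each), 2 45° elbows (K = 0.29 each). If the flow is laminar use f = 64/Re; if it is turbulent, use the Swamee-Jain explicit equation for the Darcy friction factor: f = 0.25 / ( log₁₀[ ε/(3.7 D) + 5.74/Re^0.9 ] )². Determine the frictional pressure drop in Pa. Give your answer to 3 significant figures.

ΔP ≈ 1.25×10^6 Pa

Reynolds number Re = ρVD/μ = 788 · 6.2 · 0.149 / 0.00116 = 6.275e+05.
Re > 4000 → turbulent. Relative roughness ε/D = 0.000157/0.149 = 0.00105. Swamee-Jain: f = 0.25/(log₁₀[0.00105/3.7 + 5.74/6.275e+05^0.9])² = 0.25/(log₁₀[0.000285 + 3.48e-05])² = 0.25/(-3.495)² = 0.02046.
Total minor-loss coefficient ΣK = 1·0.11 + 2·8.8 + 2·0.29 = 18.3.
ΔP = [f·L/D + ΣK]·(ρV²/2) = [0.02046·468/0.149 + 18.3]·(788·6.2²/2) = [64.27 + 18.3]·1.515e+04 = 1.25e+06 Pa.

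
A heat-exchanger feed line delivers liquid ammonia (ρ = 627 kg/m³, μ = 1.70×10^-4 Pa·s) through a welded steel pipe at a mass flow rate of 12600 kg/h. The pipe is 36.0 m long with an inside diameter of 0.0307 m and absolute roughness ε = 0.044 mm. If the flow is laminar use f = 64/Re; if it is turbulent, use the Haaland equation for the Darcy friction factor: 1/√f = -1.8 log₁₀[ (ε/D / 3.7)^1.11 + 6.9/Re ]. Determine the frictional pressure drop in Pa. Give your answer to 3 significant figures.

ṁ = 12600 kg/h = 12600/3600 = 3.5 kg/s.
A = πD²/4 = π(0.0307)²/4 = 0.0007402 m²; mean velocity V = ṁ/(ρA) = 3.5/(627 · 0.0007402) = 7.541 m/s.
Reynolds number Re = ρVD/μ = 627 · 7.541 · 0.0307 / 0.00017 = 8.539e+05.
Re > 4000 → turbulent. Relative roughness ε/D = 4.4e-05/0.0307 = 0.00143. Haaland: 1/√f = -1.8 log₁₀[(0.00143/3.7)^1.11 + 6.9/8.539e+05] = -1.8 log₁₀[0.000163 + 8.08e-06] = 6.779, so f = 0.02176.
Darcy-Weisbach: ΔP = f(L/D)(ρV²/2) = 0.02176·(36/0.0307)·(627·7.541²/2) = 0.02176·1173·1.783e+04 = 4.549e+05 Pa.

ΔP ≈ 455000 Pa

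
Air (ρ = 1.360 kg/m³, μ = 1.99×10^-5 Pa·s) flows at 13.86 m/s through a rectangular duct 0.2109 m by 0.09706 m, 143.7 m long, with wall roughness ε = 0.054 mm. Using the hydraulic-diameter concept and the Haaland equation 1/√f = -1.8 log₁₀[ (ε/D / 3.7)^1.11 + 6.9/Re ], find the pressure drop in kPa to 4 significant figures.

Hydraulic diameter D_h = 4A/P = 4·(0.2109·0.09706)/(2·(0.2109+0.09706)) = 0.08188/0.6159 = 0.1329 m.
Re = ρVD_h/μ = 1.36·13.86·0.1329/1.99e-05 = 1.259e+05.
ε/D_h = 5.4e-05/0.1329 = 0.000406; Haaland gives 1/√f = -1.8 log₁₀[4.03e-05+5.48e-05] = 7.24, so f = 0.01908.
ΔP = f(L/D_h)(ρV²/2) = 0.01908·143.7/0.1329·130.6 = 2694 Pa.
ΔP = 2.694 kPa.

ΔP ≈ 2.694 kPa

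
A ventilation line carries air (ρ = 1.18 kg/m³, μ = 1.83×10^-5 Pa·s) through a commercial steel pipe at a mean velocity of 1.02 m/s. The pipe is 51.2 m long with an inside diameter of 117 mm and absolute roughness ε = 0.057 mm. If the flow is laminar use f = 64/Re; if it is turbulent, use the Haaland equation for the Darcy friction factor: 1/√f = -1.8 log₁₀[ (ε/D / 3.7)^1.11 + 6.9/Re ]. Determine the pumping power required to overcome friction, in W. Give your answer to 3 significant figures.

Reynolds number Re = ρVD/μ = 1.18 · 1.02 · 0.117 / 1.83e-05 = 7695.
Re > 4000 → turbulent. Relative roughness ε/D = 5.7e-05/0.117 = 0.000487. Haaland: 1/√f = -1.8 log₁₀[(0.000487/3.7)^1.11 + 6.9/7695] = -1.8 log₁₀[4.93e-05 + 0.000897] = 5.443, so f = 0.03375.
Darcy-Weisbach: ΔP = f(L/D)(ρV²/2) = 0.03375·(51.2/0.117)·(1.18·1.02²/2) = 0.03375·437.6·0.6138 = 9.065 Pa.
Q = V·A = 1.02·0.01075 = 0.01097 m³/s.
Pumping power P = QΔP = 0.01097·9.065 = 0.09941 W = 0.0994 W.

P ≈ 0.0994 W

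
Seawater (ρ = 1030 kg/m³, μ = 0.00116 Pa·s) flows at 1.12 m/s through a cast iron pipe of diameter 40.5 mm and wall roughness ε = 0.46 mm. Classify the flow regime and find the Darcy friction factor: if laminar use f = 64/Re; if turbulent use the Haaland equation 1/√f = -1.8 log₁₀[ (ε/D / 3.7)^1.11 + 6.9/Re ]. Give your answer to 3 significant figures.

Re = ρVD/μ = 1030·1.12·0.0405/0.00116 = 4.028e+04.
Re > 4000 → turbulent. ε/D = 0.00046/0.0405 = 0.0114; Haaland: 1/√f = -1.8 log₁₀[0.00162 + 0.000171] = 4.942, so f = 0.04094.

f ≈ 0.0409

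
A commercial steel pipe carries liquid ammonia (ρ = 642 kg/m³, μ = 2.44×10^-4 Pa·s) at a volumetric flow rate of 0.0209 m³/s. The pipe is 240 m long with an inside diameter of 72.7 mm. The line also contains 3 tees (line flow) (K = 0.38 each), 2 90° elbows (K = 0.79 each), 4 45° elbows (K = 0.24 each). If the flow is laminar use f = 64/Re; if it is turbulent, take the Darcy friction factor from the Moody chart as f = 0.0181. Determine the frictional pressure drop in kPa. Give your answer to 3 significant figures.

ΔP ≈ 516 kPa

Cross-sectional area A = πD²/4 = π(0.0727)²/4 = 0.004151 m²; mean velocity V = Q/A = 0.0209/0.004151 = 5.035 m/s.
Reynolds number Re = ρVD/μ = 642 · 5.035 · 0.0727 / 0.000244 = 9.631e+05.
Re > 4000 → turbulent; use the Moody-chart value f = 0.0181.
Total minor-loss coefficient ΣK = 3·0.38 + 2·0.79 + 4·0.24 = 3.68.
ΔP = [f·L/D + ΣK]·(ρV²/2) = [0.0181·240/0.0727 + 3.68]·(642·5.035²/2) = [59.75 + 3.68]·8137 = 5.162e+05 Pa.
ΔP = 5.162e+05 Pa = 516 kPa.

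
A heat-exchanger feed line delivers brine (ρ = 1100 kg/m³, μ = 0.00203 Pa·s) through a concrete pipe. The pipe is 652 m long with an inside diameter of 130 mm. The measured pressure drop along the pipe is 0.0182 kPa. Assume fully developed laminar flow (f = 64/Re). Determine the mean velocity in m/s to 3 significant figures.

For laminar flow, f = 64/Re with Re = ρVD/μ, so Darcy-Weisbach reduces to ΔP = 32μLV/D². Solving for V: V = ΔP·D²/(32μL) = 18.2·(0.13)²/(32·0.00203·652) = 0.007262 m/s.
Check: Re = ρVD/μ = 1100·0.007262·0.13/0.00203 = 511.6 < 2300, so the laminar assumption holds.

V ≈ 0.00726 m/s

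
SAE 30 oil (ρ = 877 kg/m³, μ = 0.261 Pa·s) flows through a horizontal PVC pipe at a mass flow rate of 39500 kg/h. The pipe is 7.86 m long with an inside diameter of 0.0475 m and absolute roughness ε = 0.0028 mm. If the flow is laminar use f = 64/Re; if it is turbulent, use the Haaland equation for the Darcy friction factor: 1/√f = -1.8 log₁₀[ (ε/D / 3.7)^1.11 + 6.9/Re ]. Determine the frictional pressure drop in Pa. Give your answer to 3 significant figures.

ṁ = 39500 kg/h = 39500/3600 = 10.97 kg/s.
A = πD²/4 = π(0.0475)²/4 = 0.001772 m²; mean velocity V = ṁ/(ρA) = 10.97/(877 · 0.001772) = 7.06 m/s.
Reynolds number Re = ρVD/μ = 877 · 7.06 · 0.0475 / 0.261 = 1127.
Re < 2300 → laminar flow, so f = 64/Re = 64/1127 = 0.05679 (the turbulent correlation is not needed).
Darcy-Weisbach: ΔP = f(L/D)(ρV²/2) = 0.05679·(7.86/0.0475)·(877·7.06²/2) = 0.05679·165.5·2.186e+04 = 2.054e+05 Pa.

ΔP ≈ 205000 Pa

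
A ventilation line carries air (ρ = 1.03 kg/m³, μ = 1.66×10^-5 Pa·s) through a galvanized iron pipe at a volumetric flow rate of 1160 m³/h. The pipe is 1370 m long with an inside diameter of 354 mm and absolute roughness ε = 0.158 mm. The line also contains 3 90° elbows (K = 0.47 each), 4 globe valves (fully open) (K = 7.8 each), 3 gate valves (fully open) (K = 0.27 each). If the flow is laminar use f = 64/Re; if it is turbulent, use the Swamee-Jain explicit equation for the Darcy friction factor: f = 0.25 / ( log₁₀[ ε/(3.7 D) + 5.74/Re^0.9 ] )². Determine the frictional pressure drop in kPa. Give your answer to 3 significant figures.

Q = 1160 m³/h = 1160/3600 = 0.3222 m³/s.
Cross-sectional area A = πD²/4 = π(0.354)²/4 = 0.09842 m²; mean velocity V = Q/A = 0.3222/0.09842 = 3.274 m/s.
Reynolds number Re = ρVD/μ = 1.03 · 3.274 · 0.354 / 1.66e-05 = 7.191e+04.
Re > 4000 → turbulent. Relative roughness ε/D = 0.000158/0.354 = 0.000446. Swamee-Jain: f = 0.25/(log₁₀[0.000446/3.7 + 5.74/7.191e+04^0.9])² = 0.25/(log₁₀[0.000121 + 0.000244])² = 0.25/(-3.438)² = 0.02115.
Total minor-loss coefficient ΣK = 3·0.47 + 4·7.8 + 3·0.27 = 33.4.
ΔP = [f·L/D + ΣK]·(ρV²/2) = [0.02115·1370/0.354 + 33.4]·(1.03·3.274²/2) = [81.86 + 33.4]·5.52 = 636.3 Pa.
ΔP = 636.3 Pa = 0.636 kPa.

ΔP ≈ 0.636 kPa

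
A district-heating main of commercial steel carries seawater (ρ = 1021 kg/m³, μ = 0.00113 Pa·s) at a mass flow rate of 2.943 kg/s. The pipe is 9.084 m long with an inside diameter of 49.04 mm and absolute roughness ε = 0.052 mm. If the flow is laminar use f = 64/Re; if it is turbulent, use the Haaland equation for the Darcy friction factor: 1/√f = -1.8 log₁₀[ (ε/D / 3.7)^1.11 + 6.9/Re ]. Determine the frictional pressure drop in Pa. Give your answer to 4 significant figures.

A = πD²/4 = π(0.04904)²/4 = 0.001889 m²; mean velocity V = ṁ/(ρA) = 2.943/(1021 · 0.001889) = 1.526 m/s.
Reynolds number Re = ρVD/μ = 1021 · 1.526 · 0.04904 / 0.00113 = 6.762e+04.
Re > 4000 → turbulent. Relative roughness ε/D = 5.2e-05/0.04904 = 0.00106. Haaland: 1/√f = -1.8 log₁₀[(0.00106/3.7)^1.11 + 6.9/6.762e+04] = -1.8 log₁₀[0.000117 + 0.000102] = 6.588, so f = 0.02304.
Darcy-Weisbach: ΔP = f(L/D)(ρV²/2) = 0.02304·(9.084/0.04904)·(1021·1.526²/2) = 0.02304·185.2·1189 = 5075 Pa.

ΔP ≈ 5075 Pa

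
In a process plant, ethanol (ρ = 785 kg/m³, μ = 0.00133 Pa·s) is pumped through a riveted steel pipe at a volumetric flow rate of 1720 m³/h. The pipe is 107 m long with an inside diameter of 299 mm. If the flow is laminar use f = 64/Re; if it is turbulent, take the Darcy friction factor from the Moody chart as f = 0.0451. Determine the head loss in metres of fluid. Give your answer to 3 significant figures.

Q = 1720 m³/h = 1720/3600 = 0.4778 m³/s.
Cross-sectional area A = πD²/4 = π(0.299)²/4 = 0.07022 m²; mean velocity V = Q/A = 0.4778/0.07022 = 6.804 m/s.
Reynolds number Re = ρVD/μ = 785 · 6.804 · 0.299 / 0.00133 = 1.201e+06.
Re > 4000 → turbulent; use the Moody-chart value f = 0.0451.
Darcy-Weisbach: ΔP = f(L/D)(ρV²/2) = 0.0451·(107/0.299)·(785·6.804²/2) = 0.0451·357.9·1.817e+04 = 2.933e+05 Pa.
Head loss h_f = ΔP/(ρg) = 2.933e+05/(785·9.81) = 38.1 m.

h_f ≈ 38.1 m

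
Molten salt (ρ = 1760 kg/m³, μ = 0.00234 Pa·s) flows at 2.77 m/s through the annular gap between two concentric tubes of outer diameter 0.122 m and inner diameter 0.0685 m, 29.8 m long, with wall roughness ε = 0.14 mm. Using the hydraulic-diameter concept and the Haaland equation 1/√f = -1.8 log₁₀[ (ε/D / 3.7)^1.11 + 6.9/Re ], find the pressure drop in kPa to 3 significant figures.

Hydraulic diameter D_h = 4A/P = D_o - D_i = 0.122 - 0.0685 = 0.0535 m.
Re = ρVD_h/μ = 1760·2.77·0.0535/0.00234 = 1.115e+05.
ε/D_h = 0.00014/0.0535 = 0.00262; Haaland gives 1/√f = -1.8 log₁₀[0.000318+6.19e-05] = 6.156, so f = 0.02639.
ΔP = f(L/D_h)(ρV²/2) = 0.02639·29.8/0.0535·6752 = 9.925e+04 Pa.
ΔP = 99.3 kPa.

ΔP ≈ 99.3 kPa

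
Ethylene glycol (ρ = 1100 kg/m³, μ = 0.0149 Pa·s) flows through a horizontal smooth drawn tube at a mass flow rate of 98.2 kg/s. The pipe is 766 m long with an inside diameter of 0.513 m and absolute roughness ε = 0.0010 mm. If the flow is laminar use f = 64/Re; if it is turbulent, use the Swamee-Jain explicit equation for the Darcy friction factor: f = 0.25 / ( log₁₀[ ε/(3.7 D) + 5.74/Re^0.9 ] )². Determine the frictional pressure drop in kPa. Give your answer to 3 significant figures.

ΔP ≈ 4.16 kPa

A = πD²/4 = π(0.513)²/4 = 0.2067 m²; mean velocity V = ṁ/(ρA) = 98.2/(1100 · 0.2067) = 0.4319 m/s.
Reynolds number Re = ρVD/μ = 1100 · 0.4319 · 0.513 / 0.0149 = 1.636e+04.
Re > 4000 → turbulent. Relative roughness ε/D = 1e-06/0.513 = 1.95e-06. Swamee-Jain: f = 0.25/(log₁₀[1.95e-06/3.7 + 5.74/1.636e+04^0.9])² = 0.25/(log₁₀[5.27e-07 + 0.000926])² = 0.25/(-3.033)² = 0.02717.
Darcy-Weisbach: ΔP = f(L/D)(ρV²/2) = 0.02717·(766/0.513)·(1100·0.4319²/2) = 0.02717·1493·102.6 = 4163 Pa.
ΔP = 4163 Pa = 4.16 kPa.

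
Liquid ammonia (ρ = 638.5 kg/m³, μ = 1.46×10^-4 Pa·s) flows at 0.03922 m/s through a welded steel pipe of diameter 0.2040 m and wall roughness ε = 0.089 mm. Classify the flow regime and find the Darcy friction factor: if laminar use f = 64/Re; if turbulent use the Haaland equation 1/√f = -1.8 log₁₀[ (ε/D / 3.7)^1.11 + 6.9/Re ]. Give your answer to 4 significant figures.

f ≈ 0.02357

Re = ρVD/μ = 638.5·0.03922·0.204/0.000146 = 3.499e+04.
Re > 4000 → turbulent. ε/D = 8.9e-05/0.204 = 0.000436; Haaland: 1/√f = -1.8 log₁₀[4.36e-05 + 0.000197] = 6.513, so f = 0.02357.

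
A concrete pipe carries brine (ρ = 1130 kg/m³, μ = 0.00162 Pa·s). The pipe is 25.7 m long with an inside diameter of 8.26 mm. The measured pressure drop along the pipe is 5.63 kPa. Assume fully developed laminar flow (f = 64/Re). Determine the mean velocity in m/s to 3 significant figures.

V ≈ 0.288 m/s

For laminar flow, f = 64/Re with Re = ρVD/μ, so Darcy-Weisbach reduces to ΔP = 32μLV/D². Solving for V: V = ΔP·D²/(32μL) = 5630·(0.00826)²/(32·0.00162·25.7) = 0.2883 m/s.
Check: Re = ρVD/μ = 1130·0.2883·0.00826/0.00162 = 1661 < 2300, so the laminar assumption holds.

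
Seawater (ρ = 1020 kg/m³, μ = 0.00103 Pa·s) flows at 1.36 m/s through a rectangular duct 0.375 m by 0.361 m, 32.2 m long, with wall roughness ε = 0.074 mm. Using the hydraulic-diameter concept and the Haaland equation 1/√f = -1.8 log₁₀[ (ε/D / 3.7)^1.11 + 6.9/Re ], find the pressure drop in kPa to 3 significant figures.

ΔP ≈ 1.26 kPa

Hydraulic diameter D_h = 4A/P = 4·(0.375·0.361)/(2·(0.375+0.361)) = 0.5415/1.472 = 0.3679 m.
Re = ρVD_h/μ = 1020·1.36·0.3679/0.00103 = 4.954e+05.
ε/D_h = 7.4e-05/0.3679 = 0.000201; Haaland gives 1/√f = -1.8 log₁₀[1.85e-05+1.39e-05] = 8.081, so f = 0.01531.
ΔP = f(L/D_h)(ρV²/2) = 0.01531·32.2/0.3679·943.3 = 1264 Pa.
ΔP = 1.26 kPa.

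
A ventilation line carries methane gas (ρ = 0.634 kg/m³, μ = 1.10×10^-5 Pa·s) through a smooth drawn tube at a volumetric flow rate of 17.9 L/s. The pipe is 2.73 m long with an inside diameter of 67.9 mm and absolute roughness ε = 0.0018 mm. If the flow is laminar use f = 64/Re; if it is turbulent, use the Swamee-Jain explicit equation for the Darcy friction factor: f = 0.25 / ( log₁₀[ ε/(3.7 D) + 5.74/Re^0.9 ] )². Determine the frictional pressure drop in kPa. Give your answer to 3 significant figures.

Q = 17.9 L/s = 17.9/1000 = 0.0179 m³/s.
Cross-sectional area A = πD²/4 = π(0.0679)²/4 = 0.003621 m²; mean velocity V = Q/A = 0.0179/0.003621 = 4.943 m/s.
Reynolds number Re = ρVD/μ = 0.634 · 4.943 · 0.0679 / 1.1e-05 = 1.935e+04.
Re > 4000 → turbulent. Relative roughness ε/D = 1.8e-06/0.0679 = 2.65e-05. Swamee-Jain: f = 0.25/(log₁₀[2.65e-05/3.7 + 5.74/1.935e+04^0.9])² = 0.25/(log₁₀[7.16e-06 + 0.000796])² = 0.25/(-3.095)² = 0.0261.
Darcy-Weisbach: ΔP = f(L/D)(ρV²/2) = 0.0261·(2.73/0.0679)·(0.634·4.943²/2) = 0.0261·40.21·7.747 = 8.128 Pa.
ΔP = 8.128 Pa = 0.00813 kPa.

ΔP ≈ 0.00813 kPa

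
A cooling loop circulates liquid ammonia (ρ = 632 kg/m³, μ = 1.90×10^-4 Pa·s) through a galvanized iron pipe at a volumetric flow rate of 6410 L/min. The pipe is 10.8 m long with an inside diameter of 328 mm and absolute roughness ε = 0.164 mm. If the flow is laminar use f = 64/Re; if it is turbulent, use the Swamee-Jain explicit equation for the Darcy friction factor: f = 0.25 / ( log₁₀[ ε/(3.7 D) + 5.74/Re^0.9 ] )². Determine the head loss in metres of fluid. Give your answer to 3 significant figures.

Q = 6410 L/min = 6410/60000 = 0.1068 m³/s.
Cross-sectional area A = πD²/4 = π(0.328)²/4 = 0.0845 m²; mean velocity V = Q/A = 0.1068/0.0845 = 1.264 m/s.
Reynolds number Re = ρVD/μ = 632 · 1.264 · 0.328 / 0.00019 = 1.379e+06.
Re > 4000 → turbulent. Relative roughness ε/D = 0.000164/0.328 = 0.0005. Swamee-Jain: f = 0.25/(log₁₀[0.0005/3.7 + 5.74/1.379e+06^0.9])² = 0.25/(log₁₀[0.000135 + 1.71e-05])² = 0.25/(-3.817)² = 0.01715.
Darcy-Weisbach: ΔP = f(L/D)(ρV²/2) = 0.01715·(10.8/0.328)·(632·1.264²/2) = 0.01715·32.93·505.2 = 285.3 Pa.
Head loss h_f = ΔP/(ρg) = 285.3/(632·9.81) = 0.0460 m.

h_f ≈ 0.0460 m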